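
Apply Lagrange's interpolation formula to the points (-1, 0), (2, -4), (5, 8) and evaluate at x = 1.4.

Lagrange interpolation formula:
P(x) = Σ yᵢ × Lᵢ(x)
where Lᵢ(x) = Π_{j≠i} (x - xⱼ)/(xᵢ - xⱼ)

L_0(1.4) = (1.4 - 2)/(-1 - 2) × (1.4 - 5)/(-1 - 5) = 0.120000
L_1(1.4) = (1.4 - (-1))/(2 - (-1)) × (1.4 - 5)/(2 - 5) = 0.960000
L_2(1.4) = (1.4 - (-1))/(5 - (-1)) × (1.4 - 2)/(5 - 2) = -0.080000

P(1.4) = 0×L_0(1.4) + (-4)×L_1(1.4) + 8×L_2(1.4)
P(1.4) = -4.480000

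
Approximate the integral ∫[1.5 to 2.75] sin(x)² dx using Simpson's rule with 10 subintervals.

f(x) = sin(x)²
a = 1.5, b = 2.75, n = 10
h = (b - a)/n = 0.125000

Simpson's rule: (h/3)[f(x₀) + 4f(x₁) + 2f(x₂) + ... + f(xₙ)]

x_0 = 1.5000, f(x_0) = 0.994996, coefficient = 1
x_1 = 1.6250, f(x_1) = 0.997065, coefficient = 4
x_2 = 1.7500, f(x_2) = 0.968228, coefficient = 2
x_3 = 1.8750, f(x_3) = 0.910280, coefficient = 4
x_4 = 2.0000, f(x_4) = 0.826822, coefficient = 2
x_5 = 2.1250, f(x_5) = 0.723044, coefficient = 4
x_6 = 2.2500, f(x_6) = 0.605398, coefficient = 2
x_7 = 2.3750, f(x_7) = 0.481199, coefficient = 4
x_8 = 2.5000, f(x_8) = 0.358169, coefficient = 2
x_9 = 2.6250, f(x_9) = 0.243957, coefficient = 4
x_10 = 2.7500, f(x_10) = 0.145665, coefficient = 1

I ≈ (0.125000/3) × 20.080073 = 0.836670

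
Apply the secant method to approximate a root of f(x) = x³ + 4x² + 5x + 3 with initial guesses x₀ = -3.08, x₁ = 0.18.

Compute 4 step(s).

f(x) = x³ + 4x² + 5x + 3
x₀ = -3.08, x₁ = 0.18

Secant formula: x_{n+1} = x_n - f(x_n)(x_n - x_{n-1})/(f(x_n) - f(x_{n-1}))

Iteration 1:
  f(-3.080000) = -3.672512
  f(0.180000) = 4.035432
  x_2 = 0.180000 - 4.035432×(0.180000 - (-3.080000))/(4.035432 - (-3.672512))
       = -1.526747
Iteration 2:
  f(0.180000) = 4.035432
  f(-1.526747) = 1.131310
  x_3 = -1.526747 - 1.131310×(-1.526747 - 0.180000)/(1.131310 - 4.035432)
       = -2.191615
Iteration 3:
  f(-1.526747) = 1.131310
  f(-2.191615) = 0.727916
  x_4 = -2.191615 - 0.727916×(-2.191615 - (-1.526747))/(0.727916 - 1.131310)
       = -3.391359
Iteration 4:
  f(-2.191615) = 0.727916
  f(-3.391359) = -6.956625
  x_5 = -3.391359 - (-6.956625)×(-3.391359 - (-2.191615))/(-6.956625 - 0.727916)
       = -2.305261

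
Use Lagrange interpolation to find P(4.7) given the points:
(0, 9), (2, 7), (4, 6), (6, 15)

Lagrange interpolation formula:
P(x) = Σ yᵢ × Lᵢ(x)
where Lᵢ(x) = Π_{j≠i} (x - xⱼ)/(xᵢ - xⱼ)

L_0(4.7) = (4.7 - 2)/(0 - 2) × (4.7 - 4)/(0 - 4) × (4.7 - 6)/(0 - 6) = 0.051188
L_1(4.7) = (4.7 - 0)/(2 - 0) × (4.7 - 4)/(2 - 4) × (4.7 - 6)/(2 - 6) = -0.267313
L_2(4.7) = (4.7 - 0)/(4 - 0) × (4.7 - 2)/(4 - 2) × (4.7 - 6)/(4 - 6) = 1.031062
L_3(4.7) = (4.7 - 0)/(6 - 0) × (4.7 - 2)/(6 - 2) × (4.7 - 4)/(6 - 4) = 0.185063

P(4.7) = 9×L_0(4.7) + 7×L_1(4.7) + 6×L_2(4.7) + 15×L_3(4.7)
P(4.7) = 7.551813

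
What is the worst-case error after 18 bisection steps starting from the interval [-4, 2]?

Bisection error bound: |error| ≤ (b-a)/2^n
|error| ≤ (2 - (-4))/2^18 = 6/2^18
|error| ≤ 0.0000228882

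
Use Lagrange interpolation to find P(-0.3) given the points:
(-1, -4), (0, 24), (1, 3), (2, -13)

Lagrange interpolation formula:
P(x) = Σ yᵢ × Lᵢ(x)
where Lᵢ(x) = Π_{j≠i} (x - xⱼ)/(xᵢ - xⱼ)

L_0(-0.3) = (-0.3 - 0)/(-1 - 0) × (-0.3 - 1)/(-1 - 1) × (-0.3 - 2)/(-1 - 2) = 0.149500
L_1(-0.3) = (-0.3 - (-1))/(0 - (-1)) × (-0.3 - 1)/(0 - 1) × (-0.3 - 2)/(0 - 2) = 1.046500
L_2(-0.3) = (-0.3 - (-1))/(1 - (-1)) × (-0.3 - 0)/(1 - 0) × (-0.3 - 2)/(1 - 2) = -0.241500
L_3(-0.3) = (-0.3 - (-1))/(2 - (-1)) × (-0.3 - 0)/(2 - 0) × (-0.3 - 1)/(2 - 1) = 0.045500

P(-0.3) = (-4)×L_0(-0.3) + 24×L_1(-0.3) + 3×L_2(-0.3) + (-13)×L_3(-0.3)
P(-0.3) = 23.202000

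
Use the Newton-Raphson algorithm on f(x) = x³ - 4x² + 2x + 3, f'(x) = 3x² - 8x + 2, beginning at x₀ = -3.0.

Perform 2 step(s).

f(x) = x³ - 4x² + 2x + 3
f'(x) = 3x² - 8x + 2
x₀ = -3.0

Newton-Raphson formula: x_{n+1} = x_n - f(x_n)/f'(x_n)

Iteration 1:
  f(-3.000000) = -66.000000
  f'(-3.000000) = 53.000000
  x_1 = -3.000000 - (-66.000000)/53.000000 = -1.754717
Iteration 2:
  f(-1.754717) = -18.228390
  f'(-1.754717) = 25.274831
  x_2 = -1.754717 - (-18.228390)/25.274831 = -1.033510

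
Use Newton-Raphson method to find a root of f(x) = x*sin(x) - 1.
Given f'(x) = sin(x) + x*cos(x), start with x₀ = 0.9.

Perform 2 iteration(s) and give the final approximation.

f(x) = x*sin(x) - 1
f'(x) = sin(x) + x*cos(x)
x₀ = 0.9

Newton-Raphson formula: x_{n+1} = x_n - f(x_n)/f'(x_n)

Iteration 1:
  f(0.900000) = -0.295006
  f'(0.900000) = 1.342776
  x_1 = 0.900000 - (-0.295006)/1.342776 = 1.119698
Iteration 2:
  f(1.119698) = 0.007694
  f'(1.119698) = 1.388106
  x_2 = 1.119698 - 0.007694/1.388106 = 1.114156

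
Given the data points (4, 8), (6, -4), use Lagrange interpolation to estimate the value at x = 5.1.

Lagrange interpolation formula:
P(x) = Σ yᵢ × Lᵢ(x)
where Lᵢ(x) = Π_{j≠i} (x - xⱼ)/(xᵢ - xⱼ)

L_0(5.1) = (5.1 - 6)/(4 - 6) = 0.450000
L_1(5.1) = (5.1 - 4)/(6 - 4) = 0.550000

P(5.1) = 8×L_0(5.1) + (-4)×L_1(5.1)
P(5.1) = 1.400000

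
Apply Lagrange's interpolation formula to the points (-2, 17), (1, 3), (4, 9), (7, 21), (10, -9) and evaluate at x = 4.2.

Lagrange interpolation formula:
P(x) = Σ yᵢ × Lᵢ(x)
where Lᵢ(x) = Π_{j≠i} (x - xⱼ)/(xᵢ - xⱼ)

L_0(4.2) = (4.2 - 1)/(-2 - 1) × (4.2 - 4)/(-2 - 4) × (4.2 - 7)/(-2 - 7) × (4.2 - 10)/(-2 - 10) = 0.005347
L_1(4.2) = (4.2 - (-2))/(1 - (-2)) × (4.2 - 4)/(1 - 4) × (4.2 - 7)/(1 - 7) × (4.2 - 10)/(1 - 10) = -0.041435
L_2(4.2) = (4.2 - (-2))/(4 - (-2)) × (4.2 - 1)/(4 - 1) × (4.2 - 7)/(4 - 7) × (4.2 - 10)/(4 - 10) = 0.994449
L_3(4.2) = (4.2 - (-2))/(7 - (-2)) × (4.2 - 1)/(7 - 1) × (4.2 - 4)/(7 - 4) × (4.2 - 10)/(7 - 10) = 0.047355
L_4(4.2) = (4.2 - (-2))/(10 - (-2)) × (4.2 - 1)/(10 - 1) × (4.2 - 4)/(10 - 4) × (4.2 - 7)/(10 - 7) = -0.005715

P(4.2) = 17×L_0(4.2) + 3×L_1(4.2) + 9×L_2(4.2) + 21×L_3(4.2) + (-9)×L_4(4.2)
P(4.2) = 9.962515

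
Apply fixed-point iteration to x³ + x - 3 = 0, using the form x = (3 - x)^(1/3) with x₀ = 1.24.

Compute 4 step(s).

Equation: x³ + x - 3 = 0
Fixed-point form: x = (3 - x)^(1/3)
x₀ = 1.24

x_1 = g(1.240000) = 1.207362
x_2 = g(1.207362) = 1.214780
x_3 = g(1.214780) = 1.213102
x_4 = g(1.213102) = 1.213482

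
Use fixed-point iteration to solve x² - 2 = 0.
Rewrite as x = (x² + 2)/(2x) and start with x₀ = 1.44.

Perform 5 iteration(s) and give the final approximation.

Equation: x² - 2 = 0
Fixed-point form: x = (x² + 2)/(2x)
x₀ = 1.44

x_1 = g(1.440000) = 1.414444
x_2 = g(1.414444) = 1.414214
x_3 = g(1.414214) = 1.414214
x_4 = g(1.414214) = 1.414214
x_5 = g(1.414214) = 1.414214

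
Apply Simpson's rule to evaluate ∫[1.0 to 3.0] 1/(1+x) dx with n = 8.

f(x) = 1/(1+x)
a = 1.0, b = 3.0, n = 8
h = (b - a)/n = 0.250000

Simpson's rule: (h/3)[f(x₀) + 4f(x₁) + 2f(x₂) + ... + f(xₙ)]

x_0 = 1.0000, f(x_0) = 0.500000, coefficient = 1
x_1 = 1.2500, f(x_1) = 0.444444, coefficient = 4
x_2 = 1.5000, f(x_2) = 0.400000, coefficient = 2
x_3 = 1.7500, f(x_3) = 0.363636, coefficient = 4
x_4 = 2.0000, f(x_4) = 0.333333, coefficient = 2
x_5 = 2.2500, f(x_5) = 0.307692, coefficient = 4
x_6 = 2.5000, f(x_6) = 0.285714, coefficient = 2
x_7 = 2.7500, f(x_7) = 0.266667, coefficient = 4
x_8 = 3.0000, f(x_8) = 0.250000, coefficient = 1

I ≈ (0.250000/3) × 8.317854 = 0.693155
Exact value: 0.693147
Error: 0.000007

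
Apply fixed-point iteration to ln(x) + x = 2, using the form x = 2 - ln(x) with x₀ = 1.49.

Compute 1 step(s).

Equation: ln(x) + x = 2
Fixed-point form: x = 2 - ln(x)
x₀ = 1.49

x_1 = g(1.490000) = 1.601224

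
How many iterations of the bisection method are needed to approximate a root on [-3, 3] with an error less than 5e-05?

We need (b-a)/2^n ≤ 5e-05
(3 - (-3))/2^n ≤ 5e-05
6/2^n ≤ 5e-05
2^n ≥ 120000
n ≥ log₂(120000) = 16.87
n ≥ 17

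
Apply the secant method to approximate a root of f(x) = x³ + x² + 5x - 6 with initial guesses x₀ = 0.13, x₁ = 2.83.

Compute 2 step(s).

f(x) = x³ + x² + 5x - 6
x₀ = 0.13, x₁ = 2.83

Secant formula: x_{n+1} = x_n - f(x_n)(x_n - x_{n-1})/(f(x_n) - f(x_{n-1}))

Iteration 1:
  f(0.130000) = -5.330903
  f(2.830000) = 38.824087
  x_2 = 2.830000 - 38.824087×(2.830000 - 0.130000)/(38.824087 - (-5.330903))
       = 0.455975
Iteration 2:
  f(2.830000) = 38.824087
  f(0.455975) = -3.417406
  x_3 = 0.455975 - (-3.417406)×(0.455975 - 2.830000)/(-3.417406 - 38.824087)
       = 0.648038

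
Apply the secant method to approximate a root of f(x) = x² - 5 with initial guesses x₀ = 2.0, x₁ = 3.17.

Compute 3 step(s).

f(x) = x² - 5
x₀ = 2.0, x₁ = 3.17

Secant formula: x_{n+1} = x_n - f(x_n)(x_n - x_{n-1})/(f(x_n) - f(x_{n-1}))

Iteration 1:
  f(2.000000) = -1.000000
  f(3.170000) = 5.048900
  x_2 = 3.170000 - 5.048900×(3.170000 - 2.000000)/(5.048900 - (-1.000000))
       = 2.193424
Iteration 2:
  f(3.170000) = 5.048900
  f(2.193424) = -0.188893
  x_3 = 2.193424 - (-0.188893)×(2.193424 - 3.170000)/(-0.188893 - 5.048900)
       = 2.228642
Iteration 3:
  f(2.193424) = -0.188893
  f(2.228642) = -0.033153
  x_4 = 2.228642 - (-0.033153)×(2.228642 - 2.193424)/(-0.033153 - (-0.188893))
       = 2.236140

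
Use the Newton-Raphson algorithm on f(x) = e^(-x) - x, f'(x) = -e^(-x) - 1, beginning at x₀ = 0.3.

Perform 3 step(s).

f(x) = e^(-x) - x
f'(x) = -e^(-x) - 1
x₀ = 0.3

Newton-Raphson formula: x_{n+1} = x_n - f(x_n)/f'(x_n)

Iteration 1:
  f(0.300000) = 0.440818
  f'(0.300000) = -1.740818
  x_1 = 0.300000 - 0.440818/(-1.740818) = 0.553225
Iteration 2:
  f(0.553225) = 0.021868
  f'(0.553225) = -1.575092
  x_2 = 0.553225 - 0.021868/(-1.575092) = 0.567108
Iteration 3:
  f(0.567108) = 0.000055
  f'(0.567108) = -1.567163
  x_3 = 0.567108 - 0.000055/(-1.567163) = 0.567143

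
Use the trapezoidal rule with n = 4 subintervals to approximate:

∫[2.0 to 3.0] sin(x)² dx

f(x) = sin(x)²
a = 2.0, b = 3.0, n = 4
h = (b - a)/n = 0.250000

Trapezoidal rule: (h/2)[f(x₀) + 2f(x₁) + 2f(x₂) + ... + f(xₙ)]

x_0 = 2.0000, f(x_0) = 0.826822, coefficient = 1
x_1 = 2.2500, f(x_1) = 0.605398, coefficient = 2
x_2 = 2.5000, f(x_2) = 0.358169, coefficient = 2
x_3 = 2.7500, f(x_3) = 0.145665, coefficient = 2
x_4 = 3.0000, f(x_4) = 0.019915, coefficient = 1

I ≈ (0.250000/2) × 3.065201 = 0.383150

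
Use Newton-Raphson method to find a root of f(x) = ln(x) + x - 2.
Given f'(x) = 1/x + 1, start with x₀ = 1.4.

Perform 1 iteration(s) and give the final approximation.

f(x) = ln(x) + x - 2
f'(x) = 1/x + 1
x₀ = 1.4

Newton-Raphson formula: x_{n+1} = x_n - f(x_n)/f'(x_n)

Iteration 1:
  f(1.400000) = -0.263528
  f'(1.400000) = 1.714286
  x_1 = 1.400000 - (-0.263528)/1.714286 = 1.553725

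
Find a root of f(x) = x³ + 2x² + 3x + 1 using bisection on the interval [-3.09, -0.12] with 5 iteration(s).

f(x) = x³ + 2x² + 3x + 1
Initial interval: [-3.09, -0.12]

Iteration 1:
  c_1 = (-3.090000 + (-0.120000))/2 = -1.605000
  f(c_1) = f(-1.605000) = -2.797470
  f(a) × f(c) ≥ 0, new interval: [-1.605000, -0.120000]
Iteration 2:
  c_2 = (-1.605000 + (-0.120000))/2 = -0.862500
  f(c_2) = f(-0.862500) = -0.741307
  f(a) × f(c) ≥ 0, new interval: [-0.862500, -0.120000]
Iteration 3:
  c_3 = (-0.862500 + (-0.120000))/2 = -0.491250
  f(c_3) = f(-0.491250) = -0.109649
  f(a) × f(c) ≥ 0, new interval: [-0.491250, -0.120000]
Iteration 4:
  c_4 = (-0.491250 + (-0.120000))/2 = -0.305625
  f(c_4) = f(-0.305625) = 0.241391
  f(a) × f(c) < 0, new interval: [-0.491250, -0.305625]
Iteration 5:
  c_5 = (-0.491250 + (-0.305625))/2 = -0.398438
  f(c_5) = f(-0.398438) = 0.058939
  f(a) × f(c) < 0, new interval: [-0.491250, -0.398438]

After 5 iteration(s), the approximation is c_5 = -0.398438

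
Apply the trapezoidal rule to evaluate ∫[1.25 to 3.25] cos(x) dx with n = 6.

f(x) = cos(x)
a = 1.25, b = 3.25, n = 6
h = (b - a)/n = 0.333333

Trapezoidal rule: (h/2)[f(x₀) + 2f(x₁) + 2f(x₂) + ... + f(xₙ)]

x_0 = 1.2500, f(x_0) = 0.315322, coefficient = 1
x_1 = 1.5833, f(x_1) = -0.012537, coefficient = 2
x_2 = 1.9167, f(x_2) = -0.339016, coefficient = 2
x_3 = 2.2500, f(x_3) = -0.628174, coefficient = 2
x_4 = 2.5833, f(x_4) = -0.848178, coefficient = 2
x_5 = 2.9167, f(x_5) = -0.974811, coefficient = 2
x_6 = 3.2500, f(x_6) = -0.994130, coefficient = 1

I ≈ (0.333333/2) × -6.284237 = -1.047373
Exact value: -1.057180
Error: 0.009807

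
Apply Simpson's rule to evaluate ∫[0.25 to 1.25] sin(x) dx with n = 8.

f(x) = sin(x)
a = 0.25, b = 1.25, n = 8
h = (b - a)/n = 0.125000

Simpson's rule: (h/3)[f(x₀) + 4f(x₁) + 2f(x₂) + ... + f(xₙ)]

x_0 = 0.2500, f(x_0) = 0.247404, coefficient = 1
x_1 = 0.3750, f(x_1) = 0.366273, coefficient = 4
x_2 = 0.5000, f(x_2) = 0.479426, coefficient = 2
x_3 = 0.6250, f(x_3) = 0.585097, coefficient = 4
x_4 = 0.7500, f(x_4) = 0.681639, coefficient = 2
x_5 = 0.8750, f(x_5) = 0.767544, coefficient = 4
x_6 = 1.0000, f(x_6) = 0.841471, coefficient = 2
x_7 = 1.1250, f(x_7) = 0.902268, coefficient = 4
x_8 = 1.2500, f(x_8) = 0.948985, coefficient = 1

I ≈ (0.125000/3) × 15.686183 = 0.653591
Exact value: 0.653590
Error: 0.000001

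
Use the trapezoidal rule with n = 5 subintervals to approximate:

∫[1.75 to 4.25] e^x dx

f(x) = e^x
a = 1.75, b = 4.25, n = 5
h = (b - a)/n = 0.500000

Trapezoidal rule: (h/2)[f(x₀) + 2f(x₁) + 2f(x₂) + ... + f(xₙ)]

x_0 = 1.7500, f(x_0) = 5.754603, coefficient = 1
x_1 = 2.2500, f(x_1) = 9.487736, coefficient = 2
x_2 = 2.7500, f(x_2) = 15.642632, coefficient = 2
x_3 = 3.2500, f(x_3) = 25.790340, coefficient = 2
x_4 = 3.7500, f(x_4) = 42.521082, coefficient = 2
x_5 = 4.2500, f(x_5) = 70.105412, coefficient = 1

I ≈ (0.500000/2) × 262.743594 = 65.685899
Exact value: 64.350810
Error: 1.335089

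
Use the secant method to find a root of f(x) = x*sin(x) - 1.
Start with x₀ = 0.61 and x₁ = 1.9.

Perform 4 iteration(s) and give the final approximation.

f(x) = x*sin(x) - 1
x₀ = 0.61, x₁ = 1.9

Secant formula: x_{n+1} = x_n - f(x_n)(x_n - x_{n-1})/(f(x_n) - f(x_{n-1}))

Iteration 1:
  f(0.610000) = -0.650551
  f(1.900000) = 0.797970
  x_2 = 1.900000 - 0.797970×(1.900000 - 0.610000)/(0.797970 - (-0.650551))
       = 1.189357
Iteration 2:
  f(1.900000) = 0.797970
  f(1.189357) = 0.103877
  x_3 = 1.189357 - 0.103877×(1.189357 - 1.900000)/(0.103877 - 0.797970)
       = 1.083002
Iteration 3:
  f(1.189357) = 0.103877
  f(1.083002) = -0.043309
  x_4 = 1.083002 - (-0.043309)×(1.083002 - 1.189357)/(-0.043309 - 0.103877)
       = 1.114297
Iteration 4:
  f(1.083002) = -0.043309
  f(1.114297) = 0.000194
  x_5 = 1.114297 - 0.000194×(1.114297 - 1.083002)/(0.000194 - (-0.043309))
       = 1.114157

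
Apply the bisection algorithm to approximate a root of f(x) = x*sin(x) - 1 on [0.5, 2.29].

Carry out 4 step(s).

f(x) = x*sin(x) - 1
Initial interval: [0.5, 2.29]

Iteration 1:
  c_1 = (0.500000 + 2.290000)/2 = 1.395000
  f(c_1) = f(1.395000) = 0.373500
  f(a) × f(c) < 0, new interval: [0.500000, 1.395000]
Iteration 2:
  c_2 = (0.500000 + 1.395000)/2 = 0.947500
  f(c_2) = f(0.947500) = -0.230669
  f(a) × f(c) ≥ 0, new interval: [0.947500, 1.395000]
Iteration 3:
  c_3 = (0.947500 + 1.395000)/2 = 1.171250
  f(c_3) = f(1.171250) = 0.079000
  f(a) × f(c) < 0, new interval: [0.947500, 1.171250]
Iteration 4:
  c_4 = (0.947500 + 1.171250)/2 = 1.059375
  f(c_4) = f(1.059375) = -0.076172
  f(a) × f(c) ≥ 0, new interval: [1.059375, 1.171250]

After 4 iteration(s), the approximation is c_4 = 1.059375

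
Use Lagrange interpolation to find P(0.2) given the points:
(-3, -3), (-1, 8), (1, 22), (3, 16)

Lagrange interpolation formula:
P(x) = Σ yᵢ × Lᵢ(x)
where Lᵢ(x) = Π_{j≠i} (x - xⱼ)/(xᵢ - xⱼ)

L_0(0.2) = (0.2 - (-1))/(-3 - (-1)) × (0.2 - 1)/(-3 - 1) × (0.2 - 3)/(-3 - 3) = -0.056000
L_1(0.2) = (0.2 - (-3))/(-1 - (-3)) × (0.2 - 1)/(-1 - 1) × (0.2 - 3)/(-1 - 3) = 0.448000
L_2(0.2) = (0.2 - (-3))/(1 - (-3)) × (0.2 - (-1))/(1 - (-1)) × (0.2 - 3)/(1 - 3) = 0.672000
L_3(0.2) = (0.2 - (-3))/(3 - (-3)) × (0.2 - (-1))/(3 - (-1)) × (0.2 - 1)/(3 - 1) = -0.064000

P(0.2) = (-3)×L_0(0.2) + 8×L_1(0.2) + 22×L_2(0.2) + 16×L_3(0.2)
P(0.2) = 17.512000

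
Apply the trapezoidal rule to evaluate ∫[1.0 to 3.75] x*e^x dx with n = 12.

f(x) = x*e^x
a = 1.0, b = 3.75, n = 12
h = (b - a)/n = 0.229167

Trapezoidal rule: (h/2)[f(x₀) + 2f(x₁) + 2f(x₂) + ... + f(xₙ)]

x_0 = 1.0000, f(x_0) = 2.718282, coefficient = 1
x_1 = 1.2292, f(x_1) = 4.201758, coefficient = 2
x_2 = 1.4583, f(x_2) = 6.269067, coefficient = 2
x_3 = 1.6875, f(x_3) = 9.122539, coefficient = 2
x_4 = 1.9167, f(x_4) = 13.029998, coefficient = 2
x_5 = 2.1458, f(x_5) = 18.345078, coefficient = 2
x_6 = 2.3750, f(x_6) = 25.533656, coefficient = 2
x_7 = 2.6042, f(x_7) = 35.208213, coefficient = 2
x_8 = 2.8333, f(x_8) = 48.172446, coefficient = 2
x_9 = 3.0625, f(x_9) = 65.479137, coefficient = 2
x_10 = 3.2917, f(x_10) = 88.505145, coefficient = 2
x_11 = 3.5208, f(x_11) = 119.048508, coefficient = 2
x_12 = 3.7500, f(x_12) = 159.454058, coefficient = 1

I ≈ (0.229167/2) × 1028.003433 = 117.792060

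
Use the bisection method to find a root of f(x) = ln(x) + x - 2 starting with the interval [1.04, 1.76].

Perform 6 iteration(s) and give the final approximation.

f(x) = ln(x) + x - 2
Initial interval: [1.04, 1.76]

Iteration 1:
  c_1 = (1.040000 + 1.760000)/2 = 1.400000
  f(c_1) = f(1.400000) = -0.263528
  f(a) × f(c) ≥ 0, new interval: [1.400000, 1.760000]
Iteration 2:
  c_2 = (1.400000 + 1.760000)/2 = 1.580000
  f(c_2) = f(1.580000) = 0.037425
  f(a) × f(c) < 0, new interval: [1.400000, 1.580000]
Iteration 3:
  c_3 = (1.400000 + 1.580000)/2 = 1.490000
  f(c_3) = f(1.490000) = -0.111224
  f(a) × f(c) ≥ 0, new interval: [1.490000, 1.580000]
Iteration 4:
  c_4 = (1.490000 + 1.580000)/2 = 1.535000
  f(c_4) = f(1.535000) = -0.036470
  f(a) × f(c) ≥ 0, new interval: [1.535000, 1.580000]
Iteration 5:
  c_5 = (1.535000 + 1.580000)/2 = 1.557500
  f(c_5) = f(1.557500) = 0.000582
  f(a) × f(c) < 0, new interval: [1.535000, 1.557500]
Iteration 6:
  c_6 = (1.535000 + 1.557500)/2 = 1.546250
  f(c_6) = f(1.546250) = -0.017917
  f(a) × f(c) ≥ 0, new interval: [1.546250, 1.557500]

After 6 iteration(s), the approximation is c_6 = 1.546250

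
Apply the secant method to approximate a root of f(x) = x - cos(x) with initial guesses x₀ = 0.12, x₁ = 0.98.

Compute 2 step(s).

f(x) = x - cos(x)
x₀ = 0.12, x₁ = 0.98

Secant formula: x_{n+1} = x_n - f(x_n)(x_n - x_{n-1})/(f(x_n) - f(x_{n-1}))

Iteration 1:
  f(0.120000) = -0.872809
  f(0.980000) = 0.422977
  x_2 = 0.980000 - 0.422977×(0.980000 - 0.120000)/(0.422977 - (-0.872809))
       = 0.699274
Iteration 2:
  f(0.980000) = 0.422977
  f(0.699274) = -0.066035
  x_3 = 0.699274 - (-0.066035)×(0.699274 - 0.980000)/(-0.066035 - 0.422977)
       = 0.737183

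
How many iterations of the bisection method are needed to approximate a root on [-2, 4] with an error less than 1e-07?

We need (b-a)/2^n ≤ 1e-07
(4 - (-2))/2^n ≤ 1e-07
6/2^n ≤ 1e-07
2^n ≥ 60000000
n ≥ log₂(60000000) = 25.84
n ≥ 26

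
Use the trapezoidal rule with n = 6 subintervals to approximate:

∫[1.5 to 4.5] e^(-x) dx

f(x) = e^(-x)
a = 1.5, b = 4.5, n = 6
h = (b - a)/n = 0.500000

Trapezoidal rule: (h/2)[f(x₀) + 2f(x₁) + 2f(x₂) + ... + f(xₙ)]

x_0 = 1.5000, f(x_0) = 0.223130, coefficient = 1
x_1 = 2.0000, f(x_1) = 0.135335, coefficient = 2
x_2 = 2.5000, f(x_2) = 0.082085, coefficient = 2
x_3 = 3.0000, f(x_3) = 0.049787, coefficient = 2
x_4 = 3.5000, f(x_4) = 0.030197, coefficient = 2
x_5 = 4.0000, f(x_5) = 0.018316, coefficient = 2
x_6 = 4.5000, f(x_6) = 0.011109, coefficient = 1

I ≈ (0.500000/2) × 0.865680 = 0.216420
Exact value: 0.212021
Error: 0.004399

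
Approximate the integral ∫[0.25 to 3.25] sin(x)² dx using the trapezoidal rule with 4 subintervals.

f(x) = sin(x)²
a = 0.25, b = 3.25, n = 4
h = (b - a)/n = 0.750000

Trapezoidal rule: (h/2)[f(x₀) + 2f(x₁) + 2f(x₂) + ... + f(xₙ)]

x_0 = 0.2500, f(x_0) = 0.061209, coefficient = 1
x_1 = 1.0000, f(x_1) = 0.708073, coefficient = 2
x_2 = 1.7500, f(x_2) = 0.968228, coefficient = 2
x_3 = 2.5000, f(x_3) = 0.358169, coefficient = 2
x_4 = 3.2500, f(x_4) = 0.011706, coefficient = 1

I ≈ (0.750000/2) × 4.141856 = 1.553196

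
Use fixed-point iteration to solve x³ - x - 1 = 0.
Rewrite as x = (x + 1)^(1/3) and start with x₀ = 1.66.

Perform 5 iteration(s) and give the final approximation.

Equation: x³ - x - 1 = 0
Fixed-point form: x = (x + 1)^(1/3)
x₀ = 1.66

x_1 = g(1.660000) = 1.385566
x_2 = g(1.385566) = 1.336176
x_3 = g(1.336176) = 1.326891
x_4 = g(1.326891) = 1.325131
x_5 = g(1.325131) = 1.324796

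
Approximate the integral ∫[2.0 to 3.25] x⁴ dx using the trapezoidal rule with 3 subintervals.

f(x) = x⁴
a = 2.0, b = 3.25, n = 3
h = (b - a)/n = 0.416667

Trapezoidal rule: (h/2)[f(x₀) + 2f(x₁) + 2f(x₂) + ... + f(xₙ)]

x_0 = 2.0000, f(x_0) = 16.000000, coefficient = 1
x_1 = 2.4167, f(x_1) = 34.108845, coefficient = 2
x_2 = 2.8333, f(x_2) = 64.445216, coefficient = 2
x_3 = 3.2500, f(x_3) = 111.566406, coefficient = 1

I ≈ (0.416667/2) × 324.674527 = 67.640527
Exact value: 66.118164
Error: 1.522362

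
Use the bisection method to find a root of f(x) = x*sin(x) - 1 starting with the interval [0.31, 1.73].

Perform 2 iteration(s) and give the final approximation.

f(x) = x*sin(x) - 1
Initial interval: [0.31, 1.73]

Iteration 1:
  c_1 = (0.310000 + 1.730000)/2 = 1.020000
  f(c_1) = f(1.020000) = -0.130850
  f(a) × f(c) ≥ 0, new interval: [1.020000, 1.730000]
Iteration 2:
  c_2 = (1.020000 + 1.730000)/2 = 1.375000
  f(c_2) = f(1.375000) = 0.348728
  f(a) × f(c) < 0, new interval: [1.020000, 1.375000]

After 2 iteration(s), the approximation is c_2 = 1.375000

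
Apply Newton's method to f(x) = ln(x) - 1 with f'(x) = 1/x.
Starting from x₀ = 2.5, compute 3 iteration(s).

f(x) = ln(x) - 1
f'(x) = 1/x
x₀ = 2.5

Newton-Raphson formula: x_{n+1} = x_n - f(x_n)/f'(x_n)

Iteration 1:
  f(2.500000) = -0.083709
  f'(2.500000) = 0.400000
  x_1 = 2.500000 - (-0.083709)/0.400000 = 2.709273
Iteration 2:
  f(2.709273) = -0.003320
  f'(2.709273) = 0.369103
  x_2 = 2.709273 - (-0.003320)/0.369103 = 2.718267
Iteration 3:
  f(2.718267) = -0.000005
  f'(2.718267) = 0.367881
  x_3 = 2.718267 - (-0.000005)/0.367881 = 2.718282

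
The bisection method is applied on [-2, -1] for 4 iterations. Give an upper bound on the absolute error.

Bisection error bound: |error| ≤ (b-a)/2^n
|error| ≤ (-1 - (-2))/2^4 = 1/2^4
|error| ≤ 0.0625000000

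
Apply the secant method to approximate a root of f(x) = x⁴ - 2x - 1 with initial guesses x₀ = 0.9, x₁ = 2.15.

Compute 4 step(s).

f(x) = x⁴ - 2x - 1
x₀ = 0.9, x₁ = 2.15

Secant formula: x_{n+1} = x_n - f(x_n)(x_n - x_{n-1})/(f(x_n) - f(x_{n-1}))

Iteration 1:
  f(0.900000) = -2.143900
  f(2.150000) = 16.067506
  x_2 = 2.150000 - 16.067506×(2.150000 - 0.900000)/(16.067506 - (-2.143900))
       = 1.047154
Iteration 2:
  f(2.150000) = 16.067506
  f(1.047154) = -1.891928
  x_3 = 1.047154 - (-1.891928)×(1.047154 - 2.150000)/(-1.891928 - 16.067506)
       = 1.163332
Iteration 3:
  f(1.047154) = -1.891928
  f(1.163332) = -1.495129
  x_4 = 1.163332 - (-1.495129)×(1.163332 - 1.047154)/(-1.495129 - (-1.891928))
       = 1.601092
Iteration 4:
  f(1.163332) = -1.495129
  f(1.601092) = 2.369328
  x_5 = 1.601092 - 2.369328×(1.601092 - 1.163332)/(2.369328 - (-1.495129))
       = 1.332698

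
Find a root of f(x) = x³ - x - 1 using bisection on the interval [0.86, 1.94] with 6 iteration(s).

f(x) = x³ - x - 1
Initial interval: [0.86, 1.94]

Iteration 1:
  c_1 = (0.860000 + 1.940000)/2 = 1.400000
  f(c_1) = f(1.400000) = 0.344000
  f(a) × f(c) < 0, new interval: [0.860000, 1.400000]
Iteration 2:
  c_2 = (0.860000 + 1.400000)/2 = 1.130000
  f(c_2) = f(1.130000) = -0.687103
  f(a) × f(c) ≥ 0, new interval: [1.130000, 1.400000]
Iteration 3:
  c_3 = (1.130000 + 1.400000)/2 = 1.265000
  f(c_3) = f(1.265000) = -0.240715
  f(a) × f(c) ≥ 0, new interval: [1.265000, 1.400000]
Iteration 4:
  c_4 = (1.265000 + 1.400000)/2 = 1.332500
  f(c_4) = f(1.332500) = 0.033429
  f(a) × f(c) < 0, new interval: [1.265000, 1.332500]
Iteration 5:
  c_5 = (1.265000 + 1.332500)/2 = 1.298750
  f(c_5) = f(1.298750) = -0.108081
  f(a) × f(c) ≥ 0, new interval: [1.298750, 1.332500]
Iteration 6:
  c_6 = (1.298750 + 1.332500)/2 = 1.315625
  f(c_6) = f(1.315625) = -0.038450
  f(a) × f(c) ≥ 0, new interval: [1.315625, 1.332500]

After 6 iteration(s), the approximation is c_6 = 1.315625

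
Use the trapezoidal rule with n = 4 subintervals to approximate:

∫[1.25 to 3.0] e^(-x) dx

f(x) = e^(-x)
a = 1.25, b = 3.0, n = 4
h = (b - a)/n = 0.437500

Trapezoidal rule: (h/2)[f(x₀) + 2f(x₁) + 2f(x₂) + ... + f(xₙ)]

x_0 = 1.2500, f(x_0) = 0.286505, coefficient = 1
x_1 = 1.6875, f(x_1) = 0.184981, coefficient = 2
x_2 = 2.1250, f(x_2) = 0.119433, coefficient = 2
x_3 = 2.5625, f(x_3) = 0.077112, coefficient = 2
x_4 = 3.0000, f(x_4) = 0.049787, coefficient = 1

I ≈ (0.437500/2) × 1.099344 = 0.240482
Exact value: 0.236718
Error: 0.003764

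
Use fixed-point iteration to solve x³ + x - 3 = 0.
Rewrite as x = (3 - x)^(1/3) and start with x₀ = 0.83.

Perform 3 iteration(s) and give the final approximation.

Equation: x³ + x - 3 = 0
Fixed-point form: x = (3 - x)^(1/3)
x₀ = 0.83

x_1 = g(0.830000) = 1.294653
x_2 = g(1.294653) = 1.194733
x_3 = g(1.194733) = 1.217626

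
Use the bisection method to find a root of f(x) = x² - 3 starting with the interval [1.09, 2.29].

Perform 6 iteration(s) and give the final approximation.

f(x) = x² - 3
Initial interval: [1.09, 2.29]

Iteration 1:
  c_1 = (1.090000 + 2.290000)/2 = 1.690000
  f(c_1) = f(1.690000) = -0.143900
  f(a) × f(c) ≥ 0, new interval: [1.690000, 2.290000]
Iteration 2:
  c_2 = (1.690000 + 2.290000)/2 = 1.990000
  f(c_2) = f(1.990000) = 0.960100
  f(a) × f(c) < 0, new interval: [1.690000, 1.990000]
Iteration 3:
  c_3 = (1.690000 + 1.990000)/2 = 1.840000
  f(c_3) = f(1.840000) = 0.385600
  f(a) × f(c) < 0, new interval: [1.690000, 1.840000]
Iteration 4:
  c_4 = (1.690000 + 1.840000)/2 = 1.765000
  f(c_4) = f(1.765000) = 0.115225
  f(a) × f(c) < 0, new interval: [1.690000, 1.765000]
Iteration 5:
  c_5 = (1.690000 + 1.765000)/2 = 1.727500
  f(c_5) = f(1.727500) = -0.015744
  f(a) × f(c) ≥ 0, new interval: [1.727500, 1.765000]
Iteration 6:
  c_6 = (1.727500 + 1.765000)/2 = 1.746250
  f(c_6) = f(1.746250) = 0.049389
  f(a) × f(c) < 0, new interval: [1.727500, 1.746250]

After 6 iteration(s), the approximation is c_6 = 1.746250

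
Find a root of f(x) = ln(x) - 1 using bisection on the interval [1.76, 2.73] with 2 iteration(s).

f(x) = ln(x) - 1
Initial interval: [1.76, 2.73]

Iteration 1:
  c_1 = (1.760000 + 2.730000)/2 = 2.245000
  f(c_1) = f(2.245000) = -0.191294
  f(a) × f(c) ≥ 0, new interval: [2.245000, 2.730000]
Iteration 2:
  c_2 = (2.245000 + 2.730000)/2 = 2.487500
  f(c_2) = f(2.487500) = -0.088722
  f(a) × f(c) ≥ 0, new interval: [2.487500, 2.730000]

After 2 iteration(s), the approximation is c_2 = 2.487500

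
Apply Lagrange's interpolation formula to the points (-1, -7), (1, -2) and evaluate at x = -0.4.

Lagrange interpolation formula:
P(x) = Σ yᵢ × Lᵢ(x)
where Lᵢ(x) = Π_{j≠i} (x - xⱼ)/(xᵢ - xⱼ)

L_0(-0.4) = (-0.4 - 1)/(-1 - 1) = 0.700000
L_1(-0.4) = (-0.4 - (-1))/(1 - (-1)) = 0.300000

P(-0.4) = (-7)×L_0(-0.4) + (-2)×L_1(-0.4)
P(-0.4) = -5.500000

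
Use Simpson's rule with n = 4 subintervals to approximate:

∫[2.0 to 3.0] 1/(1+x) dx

f(x) = 1/(1+x)
a = 2.0, b = 3.0, n = 4
h = (b - a)/n = 0.250000

Simpson's rule: (h/3)[f(x₀) + 4f(x₁) + 2f(x₂) + ... + f(xₙ)]

x_0 = 2.0000, f(x_0) = 0.333333, coefficient = 1
x_1 = 2.2500, f(x_1) = 0.307692, coefficient = 4
x_2 = 2.5000, f(x_2) = 0.285714, coefficient = 2
x_3 = 2.7500, f(x_3) = 0.266667, coefficient = 4
x_4 = 3.0000, f(x_4) = 0.250000, coefficient = 1

I ≈ (0.250000/3) × 3.452198 = 0.287683
Exact value: 0.287682
Error: 0.000001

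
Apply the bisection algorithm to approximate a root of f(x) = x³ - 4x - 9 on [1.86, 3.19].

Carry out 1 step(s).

f(x) = x³ - 4x - 9
Initial interval: [1.86, 3.19]

Iteration 1:
  c_1 = (1.860000 + 3.190000)/2 = 2.525000
  f(c_1) = f(2.525000) = -3.001547
  f(a) × f(c) ≥ 0, new interval: [2.525000, 3.190000]

After 1 iteration(s), the approximation is c_1 = 2.525000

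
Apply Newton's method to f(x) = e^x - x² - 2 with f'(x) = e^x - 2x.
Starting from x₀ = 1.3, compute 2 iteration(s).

f(x) = e^x - x² - 2
f'(x) = e^x - 2x
x₀ = 1.3

Newton-Raphson formula: x_{n+1} = x_n - f(x_n)/f'(x_n)

Iteration 1:
  f(1.300000) = -0.020703
  f'(1.300000) = 1.069297
  x_1 = 1.300000 - (-0.020703)/1.069297 = 1.319362
Iteration 2:
  f(1.319362) = 0.000317
  f'(1.319362) = 1.102309
  x_2 = 1.319362 - 0.000317/1.102309 = 1.319074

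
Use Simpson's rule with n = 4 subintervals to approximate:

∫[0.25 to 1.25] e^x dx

f(x) = e^x
a = 0.25, b = 1.25, n = 4
h = (b - a)/n = 0.250000

Simpson's rule: (h/3)[f(x₀) + 4f(x₁) + 2f(x₂) + ... + f(xₙ)]

x_0 = 0.2500, f(x_0) = 1.284025, coefficient = 1
x_1 = 0.5000, f(x_1) = 1.648721, coefficient = 4
x_2 = 0.7500, f(x_2) = 2.117000, coefficient = 2
x_3 = 1.0000, f(x_3) = 2.718282, coefficient = 4
x_4 = 1.2500, f(x_4) = 3.490343, coefficient = 1

I ≈ (0.250000/3) × 26.476381 = 2.206365
Exact value: 2.206318
Error: 0.000048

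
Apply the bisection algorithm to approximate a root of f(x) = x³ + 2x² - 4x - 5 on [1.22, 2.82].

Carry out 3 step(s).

f(x) = x³ + 2x² - 4x - 5
Initial interval: [1.22, 2.82]

Iteration 1:
  c_1 = (1.220000 + 2.820000)/2 = 2.020000
  f(c_1) = f(2.020000) = 3.323208
  f(a) × f(c) < 0, new interval: [1.220000, 2.020000]
Iteration 2:
  c_2 = (1.220000 + 2.020000)/2 = 1.620000
  f(c_2) = f(1.620000) = -1.979672
  f(a) × f(c) ≥ 0, new interval: [1.620000, 2.020000]
Iteration 3:
  c_3 = (1.620000 + 2.020000)/2 = 1.820000
  f(c_3) = f(1.820000) = 0.373368
  f(a) × f(c) < 0, new interval: [1.620000, 1.820000]

After 3 iteration(s), the approximation is c_3 = 1.820000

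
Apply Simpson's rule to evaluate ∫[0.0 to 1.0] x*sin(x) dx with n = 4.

f(x) = x*sin(x)
a = 0.0, b = 1.0, n = 4
h = (b - a)/n = 0.250000

Simpson's rule: (h/3)[f(x₀) + 4f(x₁) + 2f(x₂) + ... + f(xₙ)]

x_0 = 0.0000, f(x_0) = 0.000000, coefficient = 1
x_1 = 0.2500, f(x_1) = 0.061851, coefficient = 4
x_2 = 0.5000, f(x_2) = 0.239713, coefficient = 2
x_3 = 0.7500, f(x_3) = 0.511229, coefficient = 4
x_4 = 1.0000, f(x_4) = 0.841471, coefficient = 1

I ≈ (0.250000/3) × 3.613217 = 0.301101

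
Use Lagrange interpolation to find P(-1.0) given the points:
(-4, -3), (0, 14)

Lagrange interpolation formula:
P(x) = Σ yᵢ × Lᵢ(x)
where Lᵢ(x) = Π_{j≠i} (x - xⱼ)/(xᵢ - xⱼ)

L_0(-1.0) = (-1.0 - 0)/(-4 - 0) = 0.250000
L_1(-1.0) = (-1.0 - (-4))/(0 - (-4)) = 0.750000

P(-1.0) = (-3)×L_0(-1.0) + 14×L_1(-1.0)
P(-1.0) = 9.750000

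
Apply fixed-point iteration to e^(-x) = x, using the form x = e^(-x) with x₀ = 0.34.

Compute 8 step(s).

Equation: e^(-x) = x
Fixed-point form: x = e^(-x)
x₀ = 0.34

x_1 = g(0.340000) = 0.711770
x_2 = g(0.711770) = 0.490775
x_3 = g(0.490775) = 0.612152
x_4 = g(0.612152) = 0.542183
x_5 = g(0.542183) = 0.581478
x_6 = g(0.581478) = 0.559072
x_7 = g(0.559072) = 0.571740
x_8 = g(0.571740) = 0.564543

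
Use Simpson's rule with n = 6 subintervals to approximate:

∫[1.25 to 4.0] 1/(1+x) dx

f(x) = 1/(1+x)
a = 1.25, b = 4.0, n = 6
h = (b - a)/n = 0.458333

Simpson's rule: (h/3)[f(x₀) + 4f(x₁) + 2f(x₂) + ... + f(xₙ)]

x_0 = 1.2500, f(x_0) = 0.444444, coefficient = 1
x_1 = 1.7083, f(x_1) = 0.369231, coefficient = 4
x_2 = 2.1667, f(x_2) = 0.315789, coefficient = 2
x_3 = 2.6250, f(x_3) = 0.275862, coefficient = 4
x_4 = 3.0833, f(x_4) = 0.244898, coefficient = 2
x_5 = 3.5417, f(x_5) = 0.220183, coefficient = 4
x_6 = 4.0000, f(x_6) = 0.200000, coefficient = 1

I ≈ (0.458333/3) × 5.226925 = 0.798558
Exact value: 0.798508
Error: 0.000050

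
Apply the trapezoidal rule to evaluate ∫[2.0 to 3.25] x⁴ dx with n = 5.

f(x) = x⁴
a = 2.0, b = 3.25, n = 5
h = (b - a)/n = 0.250000

Trapezoidal rule: (h/2)[f(x₀) + 2f(x₁) + 2f(x₂) + ... + f(xₙ)]

x_0 = 2.0000, f(x_0) = 16.000000, coefficient = 1
x_1 = 2.2500, f(x_1) = 25.628906, coefficient = 2
x_2 = 2.5000, f(x_2) = 39.062500, coefficient = 2
x_3 = 2.7500, f(x_3) = 57.191406, coefficient = 2
x_4 = 3.0000, f(x_4) = 81.000000, coefficient = 2
x_5 = 3.2500, f(x_5) = 111.566406, coefficient = 1

I ≈ (0.250000/2) × 533.332031 = 66.666504
Exact value: 66.118164
Error: 0.548340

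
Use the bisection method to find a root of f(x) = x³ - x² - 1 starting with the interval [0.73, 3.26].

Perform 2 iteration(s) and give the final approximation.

f(x) = x³ - x² - 1
Initial interval: [0.73, 3.26]

Iteration 1:
  c_1 = (0.730000 + 3.260000)/2 = 1.995000
  f(c_1) = f(1.995000) = 2.960125
  f(a) × f(c) < 0, new interval: [0.730000, 1.995000]
Iteration 2:
  c_2 = (0.730000 + 1.995000)/2 = 1.362500
  f(c_2) = f(1.362500) = -0.327053
  f(a) × f(c) ≥ 0, new interval: [1.362500, 1.995000]

After 2 iteration(s), the approximation is c_2 = 1.362500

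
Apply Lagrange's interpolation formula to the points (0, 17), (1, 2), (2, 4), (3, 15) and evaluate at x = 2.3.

Lagrange interpolation formula:
P(x) = Σ yᵢ × Lᵢ(x)
where Lᵢ(x) = Π_{j≠i} (x - xⱼ)/(xᵢ - xⱼ)

L_0(2.3) = (2.3 - 1)/(0 - 1) × (2.3 - 2)/(0 - 2) × (2.3 - 3)/(0 - 3) = 0.045500
L_1(2.3) = (2.3 - 0)/(1 - 0) × (2.3 - 2)/(1 - 2) × (2.3 - 3)/(1 - 3) = -0.241500
L_2(2.3) = (2.3 - 0)/(2 - 0) × (2.3 - 1)/(2 - 1) × (2.3 - 3)/(2 - 3) = 1.046500
L_3(2.3) = (2.3 - 0)/(3 - 0) × (2.3 - 1)/(3 - 1) × (2.3 - 2)/(3 - 2) = 0.149500

P(2.3) = 17×L_0(2.3) + 2×L_1(2.3) + 4×L_2(2.3) + 15×L_3(2.3)
P(2.3) = 6.719000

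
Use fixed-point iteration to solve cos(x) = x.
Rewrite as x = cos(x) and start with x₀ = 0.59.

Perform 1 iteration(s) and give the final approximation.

Equation: cos(x) = x
Fixed-point form: x = cos(x)
x₀ = 0.59

x_1 = g(0.590000) = 0.830941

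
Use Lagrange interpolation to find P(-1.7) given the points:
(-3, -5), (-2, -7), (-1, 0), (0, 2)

Lagrange interpolation formula:
P(x) = Σ yᵢ × Lᵢ(x)
where Lᵢ(x) = Π_{j≠i} (x - xⱼ)/(xᵢ - xⱼ)

L_0(-1.7) = (-1.7 - (-2))/(-3 - (-2)) × (-1.7 - (-1))/(-3 - (-1)) × (-1.7 - 0)/(-3 - 0) = -0.059500
L_1(-1.7) = (-1.7 - (-3))/(-2 - (-3)) × (-1.7 - (-1))/(-2 - (-1)) × (-1.7 - 0)/(-2 - 0) = 0.773500
L_2(-1.7) = (-1.7 - (-3))/(-1 - (-3)) × (-1.7 - (-2))/(-1 - (-2)) × (-1.7 - 0)/(-1 - 0) = 0.331500
L_3(-1.7) = (-1.7 - (-3))/(0 - (-3)) × (-1.7 - (-2))/(0 - (-2)) × (-1.7 - (-1))/(0 - (-1)) = -0.045500

P(-1.7) = (-5)×L_0(-1.7) + (-7)×L_1(-1.7) + 0×L_2(-1.7) + 2×L_3(-1.7)
P(-1.7) = -5.208000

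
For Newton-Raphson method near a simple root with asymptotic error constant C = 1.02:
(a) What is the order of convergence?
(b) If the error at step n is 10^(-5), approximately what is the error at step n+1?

(a) Newton-Raphson has quadratic (order 2) convergence near simple roots.
    This means |e_{n+1}| ≈ C|e_n|².

(b) With |e_n| = 10^(-5) and C = 1.02:
    |e_{n+1}| ≈ 1.02 × (10^(-5))² = 1.02 × 10^(-10)

(a) 2 (quadratic); (b) |e_{n+1}| ≈ 1.020e-10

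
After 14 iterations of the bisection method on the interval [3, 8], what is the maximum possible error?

Bisection error bound: |error| ≤ (b-a)/2^n
|error| ≤ (8 - 3)/2^14 = 5/2^14
|error| ≤ 0.0003051758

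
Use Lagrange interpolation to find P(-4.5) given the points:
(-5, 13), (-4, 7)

Lagrange interpolation formula:
P(x) = Σ yᵢ × Lᵢ(x)
where Lᵢ(x) = Π_{j≠i} (x - xⱼ)/(xᵢ - xⱼ)

L_0(-4.5) = (-4.5 - (-4))/(-5 - (-4)) = 0.500000
L_1(-4.5) = (-4.5 - (-5))/(-4 - (-5)) = 0.500000

P(-4.5) = 13×L_0(-4.5) + 7×L_1(-4.5)
P(-4.5) = 10.000000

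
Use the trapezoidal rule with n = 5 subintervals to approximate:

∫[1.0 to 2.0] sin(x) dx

f(x) = sin(x)
a = 1.0, b = 2.0, n = 5
h = (b - a)/n = 0.200000

Trapezoidal rule: (h/2)[f(x₀) + 2f(x₁) + 2f(x₂) + ... + f(xₙ)]

x_0 = 1.0000, f(x_0) = 0.841471, coefficient = 1
x_1 = 1.2000, f(x_1) = 0.932039, coefficient = 2
x_2 = 1.4000, f(x_2) = 0.985450, coefficient = 2
x_3 = 1.6000, f(x_3) = 0.999574, coefficient = 2
x_4 = 1.8000, f(x_4) = 0.973848, coefficient = 2
x_5 = 2.0000, f(x_5) = 0.909297, coefficient = 1

I ≈ (0.200000/2) × 9.532589 = 0.953259
Exact value: 0.956449
Error: 0.003190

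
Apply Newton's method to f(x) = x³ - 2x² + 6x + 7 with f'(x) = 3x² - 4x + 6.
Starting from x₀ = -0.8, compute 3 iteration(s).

f(x) = x³ - 2x² + 6x + 7
f'(x) = 3x² - 4x + 6
x₀ = -0.8

Newton-Raphson formula: x_{n+1} = x_n - f(x_n)/f'(x_n)

Iteration 1:
  f(-0.800000) = 0.408000
  f'(-0.800000) = 11.120000
  x_1 = -0.800000 - 0.408000/11.120000 = -0.836691
Iteration 2:
  f(-0.836691) = -0.005973
  f'(-0.836691) = 11.446916
  x_2 = -0.836691 - (-0.005973)/11.446916 = -0.836169
Iteration 3:
  f(-0.836169) = -0.000001
  f'(-0.836169) = 11.442211
  x_3 = -0.836169 - (-0.000001)/11.442211 = -0.836169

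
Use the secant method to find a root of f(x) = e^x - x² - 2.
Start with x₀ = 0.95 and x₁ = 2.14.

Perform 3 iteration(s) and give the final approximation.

f(x) = e^x - x² - 2
x₀ = 0.95, x₁ = 2.14

Secant formula: x_{n+1} = x_n - f(x_n)(x_n - x_{n-1})/(f(x_n) - f(x_{n-1}))

Iteration 1:
  f(0.950000) = -0.316790
  f(2.140000) = 1.919838
  x_2 = 2.140000 - 1.919838×(2.140000 - 0.950000)/(1.919838 - (-0.316790))
       = 1.118549
Iteration 2:
  f(2.140000) = 1.919838
  f(1.118549) = -0.190742
  x_3 = 1.118549 - (-0.190742)×(1.118549 - 2.140000)/(-0.190742 - 1.919838)
       = 1.210861
Iteration 3:
  f(1.118549) = -0.190742
  f(1.210861) = -0.109811
  x_4 = 1.210861 - (-0.109811)×(1.210861 - 1.118549)/(-0.109811 - (-0.190742))
       = 1.336115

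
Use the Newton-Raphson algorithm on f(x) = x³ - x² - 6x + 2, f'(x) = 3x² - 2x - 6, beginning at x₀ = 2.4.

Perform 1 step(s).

f(x) = x³ - x² - 6x + 2
f'(x) = 3x² - 2x - 6
x₀ = 2.4

Newton-Raphson formula: x_{n+1} = x_n - f(x_n)/f'(x_n)

Iteration 1:
  f(2.400000) = -4.336000
  f'(2.400000) = 6.480000
  x_1 = 2.400000 - (-4.336000)/6.480000 = 3.069136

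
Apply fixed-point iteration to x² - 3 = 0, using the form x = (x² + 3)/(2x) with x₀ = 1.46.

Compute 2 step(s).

Equation: x² - 3 = 0
Fixed-point form: x = (x² + 3)/(2x)
x₀ = 1.46

x_1 = g(1.460000) = 1.757397
x_2 = g(1.757397) = 1.732234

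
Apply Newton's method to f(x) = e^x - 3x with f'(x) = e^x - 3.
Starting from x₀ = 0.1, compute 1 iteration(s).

f(x) = e^x - 3x
f'(x) = e^x - 3
x₀ = 0.1

Newton-Raphson formula: x_{n+1} = x_n - f(x_n)/f'(x_n)

Iteration 1:
  f(0.100000) = 0.805171
  f'(0.100000) = -1.894829
  x_1 = 0.100000 - 0.805171/(-1.894829) = 0.524931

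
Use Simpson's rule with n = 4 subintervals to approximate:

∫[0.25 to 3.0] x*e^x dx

f(x) = x*e^x
a = 0.25, b = 3.0, n = 4
h = (b - a)/n = 0.687500

Simpson's rule: (h/3)[f(x₀) + 4f(x₁) + 2f(x₂) + ... + f(xₙ)]

x_0 = 0.2500, f(x_0) = 0.321006, coefficient = 1
x_1 = 0.9375, f(x_1) = 2.393990, coefficient = 4
x_2 = 1.6250, f(x_2) = 8.252431, coefficient = 2
x_3 = 2.3125, f(x_3) = 23.355423, coefficient = 4
x_4 = 3.0000, f(x_4) = 60.256611, coefficient = 1

I ≈ (0.687500/3) × 180.080130 = 41.268363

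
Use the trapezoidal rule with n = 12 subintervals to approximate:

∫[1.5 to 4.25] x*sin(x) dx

f(x) = x*sin(x)
a = 1.5, b = 4.25, n = 12
h = (b - a)/n = 0.229167

Trapezoidal rule: (h/2)[f(x₀) + 2f(x₁) + 2f(x₂) + ... + f(xₙ)]

x_0 = 1.5000, f(x_0) = 1.496242, coefficient = 1
x_1 = 1.7292, f(x_1) = 1.707527, coefficient = 2
x_2 = 1.9583, f(x_2) = 1.813109, coefficient = 2
x_3 = 2.1875, f(x_3) = 1.784539, coefficient = 2
x_4 = 2.4167, f(x_4) = 1.602443, coefficient = 2
x_5 = 2.6458, f(x_5) = 1.258622, coefficient = 2
x_6 = 2.8750, f(x_6) = 0.757407, coefficient = 2
x_7 = 3.1042, f(x_7) = 0.116149, coefficient = 2
x_8 = 3.3333, f(x_8) = -0.635227, coefficient = 2
x_9 = 3.5625, f(x_9) = -1.455598, coefficient = 2
x_10 = 3.7917, f(x_10) = -2.294889, coefficient = 2
x_11 = 4.0208, f(x_11) = -3.097066, coefficient = 2
x_12 = 4.2500, f(x_12) = -3.803705, coefficient = 1

I ≈ (0.229167/2) × 0.806574 = 0.092420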